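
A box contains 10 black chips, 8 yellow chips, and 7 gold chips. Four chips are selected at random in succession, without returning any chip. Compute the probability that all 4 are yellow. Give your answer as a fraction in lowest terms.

Unordered draws without replacement: count favorable combinations over C(25,4).
Favorable = C(10,0) · C(8,4) · C(7,0) = 70; total = C(25,4) = 12650.
P = 70/12650 = 7/1265 ≈ 0.0055.

7/1265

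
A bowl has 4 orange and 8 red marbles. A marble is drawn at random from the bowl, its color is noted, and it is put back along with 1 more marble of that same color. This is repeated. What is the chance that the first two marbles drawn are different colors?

Either orange then red, or red then orange; after the first draw the total is 13.
P = (4/12)·(8/13) + (8/12)·(4/13) = 16/39 ≈ 0.4103.

16/39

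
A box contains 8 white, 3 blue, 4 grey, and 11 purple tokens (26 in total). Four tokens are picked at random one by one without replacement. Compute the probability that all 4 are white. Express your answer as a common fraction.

7/1495

Unordered draws without replacement: count favorable combinations over C(26,4).
Favorable = C(8,4) · C(3,0) · C(4,0) · C(11,0) = 70; total = C(26,4) = 14950.
P = 70/14950 = 7/1495 ≈ 0.0047.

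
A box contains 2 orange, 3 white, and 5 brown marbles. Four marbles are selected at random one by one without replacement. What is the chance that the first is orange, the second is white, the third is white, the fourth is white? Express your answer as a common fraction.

Multiply the conditional probability of each draw in order, without replacement, so each draw removes one from its color and from the total.
P = (2/10) · (3/9) · (2/8) · (1/7) = 1/420 ≈ 0.0024.

1/420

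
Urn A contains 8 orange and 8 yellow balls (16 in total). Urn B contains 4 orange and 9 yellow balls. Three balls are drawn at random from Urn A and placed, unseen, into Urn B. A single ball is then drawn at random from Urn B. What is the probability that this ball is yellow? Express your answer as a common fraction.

Condition on how many of the transferred balls are yellow (from Urn A: 8 yellow of 16; then Urn B has 16 total).
  0 yellow: C(8,0)C(8,3)/C(16,3) = 1/10; then P = 9/16
  1 yellow: C(8,1)C(8,2)/C(16,3) = 2/5; then P = 10/16
  2 yellow: C(8,2)C(8,1)/C(16,3) = 2/5; then P = 11/16
  3 yellow: C(8,3)C(8,0)/C(16,3) = 1/10; then P = 12/16
P(yellow from Urn B) = 21/32 ≈ 0.6562.

21/32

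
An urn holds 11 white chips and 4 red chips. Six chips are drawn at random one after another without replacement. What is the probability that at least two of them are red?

Sum the hypergeometric tail for j = 2,…,4 red chips.
Favorable = C(4,2)·C(11,4) + C(4,3)·C(11,3) + C(4,4)·C(11,2) = 2695; total = C(15,6) = 5005.
P = 2695/5005 = 7/13 ≈ 0.5385.

7/13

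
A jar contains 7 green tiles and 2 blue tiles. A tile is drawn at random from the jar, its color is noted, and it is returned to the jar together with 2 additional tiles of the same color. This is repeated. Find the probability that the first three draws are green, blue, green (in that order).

Track the composition after each reinforcement of +2.
P = (7/9) · (2/11) · (9/13) = 14/143 ≈ 0.0979.

14/143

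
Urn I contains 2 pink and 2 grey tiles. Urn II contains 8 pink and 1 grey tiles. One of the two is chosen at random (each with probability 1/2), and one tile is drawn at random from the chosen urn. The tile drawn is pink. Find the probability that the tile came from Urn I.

9/25

P(pink | Urn I) = 1/2; P(pink | Urn II) = 8/9.
P(pink) = 1/2·1/2 + 1/2·8/9 = 25/36.
By Bayes' rule, P(Urn I | pink) = 1/4 / 25/36 = 9/25 ≈ 0.3600.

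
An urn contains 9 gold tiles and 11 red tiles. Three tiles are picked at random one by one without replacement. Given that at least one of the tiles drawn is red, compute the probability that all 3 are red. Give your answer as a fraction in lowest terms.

5/32

P(all 3 red) = C(11,3)/C(20,3) = 11/76; P(at least one red) = 1 − C(9,3)/C(20,3) = 88/95.
Since 'all 3 red' ⊆ 'at least one red', P(all 3 | at least one) = 11/76 / 88/95 = 5/32 ≈ 0.1562.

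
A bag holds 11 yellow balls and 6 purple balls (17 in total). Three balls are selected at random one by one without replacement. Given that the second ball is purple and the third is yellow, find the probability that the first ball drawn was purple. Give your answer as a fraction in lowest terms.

P(first=purple and the second ball is purple and the third is yellow) = (6/17)·(5/16)·(11/15) = 11/136.
P(E) = Σ over first color = 11/68 + 11/136 = 33/136.
By Bayes, P(first=purple | E) = 11/136 / 33/136 = 1/3 ≈ 0.3333.

1/3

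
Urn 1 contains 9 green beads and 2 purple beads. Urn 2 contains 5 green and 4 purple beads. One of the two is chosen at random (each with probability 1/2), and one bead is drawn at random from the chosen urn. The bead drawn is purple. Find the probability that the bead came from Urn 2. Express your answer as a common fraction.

P(purple | Urn 1) = 2/11; P(purple | Urn 2) = 4/9.
P(purple) = 1/2·2/11 + 1/2·4/9 = 31/99.
By Bayes' rule, P(Urn 2 | purple) = 2/9 / 31/99 = 22/31 ≈ 0.7097.

22/31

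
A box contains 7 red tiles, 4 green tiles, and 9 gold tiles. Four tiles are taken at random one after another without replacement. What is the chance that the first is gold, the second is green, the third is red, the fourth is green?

21/3230

Multiply the conditional probability of each draw in order, without replacement, so each draw removes one from its color and from the total.
P = (9/20) · (4/19) · (7/18) · (3/17) = 21/3230 ≈ 0.0065.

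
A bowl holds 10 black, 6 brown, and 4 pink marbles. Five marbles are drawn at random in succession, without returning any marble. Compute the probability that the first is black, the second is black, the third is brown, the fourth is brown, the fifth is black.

Multiply the conditional probability of each draw in order, without replacement, so each draw removes one from its color and from the total.
P = (10/20) · (9/19) · (6/18) · (5/17) · (8/16) = 15/1292 ≈ 0.0116.

15/1292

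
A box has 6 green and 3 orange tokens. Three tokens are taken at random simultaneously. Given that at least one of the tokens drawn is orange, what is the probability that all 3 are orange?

P(all 3 orange) = C(3,3)/C(9,3) = 1/84; P(at least one orange) = 1 − C(6,3)/C(9,3) = 16/21.
Since 'all 3 orange' ⊆ 'at least one orange', P(all 3 | at least one) = 1/84 / 16/21 = 1/64 ≈ 0.0156.

1/64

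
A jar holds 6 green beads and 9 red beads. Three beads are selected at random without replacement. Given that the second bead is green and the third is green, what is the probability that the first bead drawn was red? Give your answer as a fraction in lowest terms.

9/13

P(first=red and the second bead is green and the third is green) = (9/15)·(6/14)·(5/13) = 9/91.
P(E) = Σ over first color = 4/91 + 9/91 = 1/7.
By Bayes, P(first=red | E) = 9/91 / 1/7 = 9/13 ≈ 0.6923.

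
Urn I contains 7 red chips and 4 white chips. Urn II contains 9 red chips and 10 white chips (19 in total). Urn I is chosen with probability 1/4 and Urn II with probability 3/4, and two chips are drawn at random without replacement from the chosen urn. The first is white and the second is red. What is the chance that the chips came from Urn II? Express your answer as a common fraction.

P(E | Urn I) = 14/55; P(E | Urn II) = 5/19.
P(E) = 1/4·14/55 + 3/4·5/19 = 1091/4180.
By Bayes' rule, P(Urn II | E) = 15/76 / 1091/4180 = 825/1091 ≈ 0.7562.

825/1091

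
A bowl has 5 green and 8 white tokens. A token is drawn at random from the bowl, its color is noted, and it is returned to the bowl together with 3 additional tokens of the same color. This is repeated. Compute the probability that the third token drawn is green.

5/13

Sum over the four possibilities for the first two draws (green/not-green each), tracking how the green count and total change by +3 per draw.
P(third is green) = 5/13 ≈ 0.3846. (In a Pólya urn every draw has the same marginal probability 5/13.)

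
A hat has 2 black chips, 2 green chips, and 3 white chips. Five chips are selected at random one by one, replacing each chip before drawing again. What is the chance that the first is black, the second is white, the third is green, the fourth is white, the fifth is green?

72/16807

Multiply the conditional probability of each draw in order, with replacement (the composition resets each draw).
P = (2/7) · (3/7) · (2/7) · (3/7) · (2/7) = 72/16807 ≈ 0.0043.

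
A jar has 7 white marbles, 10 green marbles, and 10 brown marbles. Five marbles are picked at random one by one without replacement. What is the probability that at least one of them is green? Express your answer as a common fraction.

2867/3105

Use the complement: P(at least one green) = 1 − P(no green).
P(none) = C(17,5)/C(27,5) = 6188/80730.
So P = 1 − 6188/80730 = 2867/3105 ≈ 0.9233.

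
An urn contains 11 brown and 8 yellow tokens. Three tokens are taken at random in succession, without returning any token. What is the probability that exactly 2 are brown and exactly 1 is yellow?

Unordered draws without replacement: count favorable combinations over C(19,3).
Favorable = C(11,2) · C(8,1) = 440; total = C(19,3) = 969.
P = 440/969 = 440/969 ≈ 0.4541.

440/969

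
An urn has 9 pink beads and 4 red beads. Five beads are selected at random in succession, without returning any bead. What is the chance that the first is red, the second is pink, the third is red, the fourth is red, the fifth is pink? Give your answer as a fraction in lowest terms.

8/715

Multiply the conditional probability of each draw in order, without replacement, so each draw removes one from its color and from the total.
P = (4/13) · (9/12) · (3/11) · (2/10) · (8/9) = 8/715 ≈ 0.0112.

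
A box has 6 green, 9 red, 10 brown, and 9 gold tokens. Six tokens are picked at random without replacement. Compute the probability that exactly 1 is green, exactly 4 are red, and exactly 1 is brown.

945/168113

Unordered draws without replacement: count favorable combinations over C(34,6).
Favorable = C(6,1) · C(9,4) · C(10,1) · C(9,0) = 7560; total = C(34,6) = 1344904.
P = 7560/1344904 = 945/168113 ≈ 0.0056.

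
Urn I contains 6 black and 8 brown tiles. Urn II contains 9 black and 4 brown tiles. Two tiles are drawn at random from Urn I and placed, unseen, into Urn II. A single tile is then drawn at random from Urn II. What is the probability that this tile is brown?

12/35

Condition on how many of the transferred tiles are brown (from Urn I: 8 brown of 14; then Urn II has 15 total).
  0 brown: C(8,0)C(6,2)/C(14,2) = 15/91; then P = 4/15
  1 brown: C(8,1)C(6,1)/C(14,2) = 48/91; then P = 5/15
  2 brown: C(8,2)C(6,0)/C(14,2) = 4/13; then P = 6/15
P(brown from Urn II) = 12/35 ≈ 0.3429.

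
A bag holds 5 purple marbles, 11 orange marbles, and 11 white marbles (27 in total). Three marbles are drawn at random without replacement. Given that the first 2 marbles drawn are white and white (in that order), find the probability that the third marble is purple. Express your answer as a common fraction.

1/5

After removing 2 white, the bag has 5 purple out of 25 remaining.
P(third is purple | given) = 5/25 = 1/5 ≈ 0.2000.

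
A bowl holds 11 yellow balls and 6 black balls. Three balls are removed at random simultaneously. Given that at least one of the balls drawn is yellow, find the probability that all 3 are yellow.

1/4

P(all 3 yellow) = C(11,3)/C(17,3) = 33/136; P(at least one yellow) = 1 − C(6,3)/C(17,3) = 33/34.
Since 'all 3 yellow' ⊆ 'at least one yellow', P(all 3 | at least one) = 33/136 / 33/34 = 1/4 ≈ 0.2500.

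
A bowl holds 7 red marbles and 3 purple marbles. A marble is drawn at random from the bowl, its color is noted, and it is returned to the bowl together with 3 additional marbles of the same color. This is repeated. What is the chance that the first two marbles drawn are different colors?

Either red then purple, or purple then red; after the first draw the total is 13.
P = (7/10)·(3/13) + (3/10)·(7/13) = 21/65 ≈ 0.3231.

21/65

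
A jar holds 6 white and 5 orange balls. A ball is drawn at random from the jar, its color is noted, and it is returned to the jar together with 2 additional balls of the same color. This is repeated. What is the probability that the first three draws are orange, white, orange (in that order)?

14/143

Track the composition after each reinforcement of +2.
P = (5/11) · (6/13) · (7/15) = 14/143 ≈ 0.0979.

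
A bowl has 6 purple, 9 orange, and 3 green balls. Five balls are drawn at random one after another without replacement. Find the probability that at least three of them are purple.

Sum the hypergeometric tail for j = 3,…,5 purple balls.
Favorable = C(6,3)·C(12,2) + C(6,4)·C(12,1) + C(6,5)·C(12,0) = 1506; total = C(18,5) = 8568.
P = 1506/8568 = 251/1428 ≈ 0.1758.

251/1428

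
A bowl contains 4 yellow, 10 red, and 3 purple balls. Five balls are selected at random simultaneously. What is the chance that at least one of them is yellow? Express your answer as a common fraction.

377/476

Use the complement: P(at least one yellow) = 1 − P(no yellow).
P(none) = C(13,5)/C(17,5) = 1287/6188.
So P = 1 − 1287/6188 = 377/476 ≈ 0.7920.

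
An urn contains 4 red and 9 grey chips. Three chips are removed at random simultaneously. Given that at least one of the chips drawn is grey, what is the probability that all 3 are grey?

14/47

P(all 3 grey) = C(9,3)/C(13,3) = 42/143; P(at least one grey) = 1 − C(4,3)/C(13,3) = 141/143.
Since 'all 3 grey' ⊆ 'at least one grey', P(all 3 | at least one) = 42/143 / 141/143 = 14/47 ≈ 0.2979.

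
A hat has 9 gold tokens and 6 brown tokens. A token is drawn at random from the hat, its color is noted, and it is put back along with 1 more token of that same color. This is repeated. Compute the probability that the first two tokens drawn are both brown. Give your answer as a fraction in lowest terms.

After a brown draw the hat holds 7 brown out of 16.
P = (6/15)·(7/16) = 7/40 ≈ 0.1750.

7/40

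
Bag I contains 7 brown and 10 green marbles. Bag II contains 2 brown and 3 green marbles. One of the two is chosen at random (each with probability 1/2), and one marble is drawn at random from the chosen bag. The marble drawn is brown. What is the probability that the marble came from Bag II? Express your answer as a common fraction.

34/69

P(brown | Bag I) = 7/17; P(brown | Bag II) = 2/5.
P(brown) = 1/2·7/17 + 1/2·2/5 = 69/170.
By Bayes' rule, P(Bag II | brown) = 1/5 / 69/170 = 34/69 ≈ 0.4928.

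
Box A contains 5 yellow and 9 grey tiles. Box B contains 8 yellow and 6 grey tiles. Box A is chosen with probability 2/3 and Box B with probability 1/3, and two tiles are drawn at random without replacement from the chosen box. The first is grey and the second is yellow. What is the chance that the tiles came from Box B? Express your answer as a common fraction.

P(E | Box A) = 45/182; P(E | Box B) = 24/91.
P(E) = 2/3·45/182 + 1/3·24/91 = 23/91.
By Bayes' rule, P(Box B | E) = 8/91 / 23/91 = 8/23 ≈ 0.3478.

8/23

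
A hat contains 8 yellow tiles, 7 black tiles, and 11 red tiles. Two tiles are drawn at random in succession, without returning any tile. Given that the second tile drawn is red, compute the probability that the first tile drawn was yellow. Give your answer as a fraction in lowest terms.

P(first=yellow and the second tile drawn is red) = (8/26)·(11/25) = 44/325.
P(the second tile drawn is red) = Σ over first color = 44/325 + 77/650 + 11/65 = 11/26.
By Bayes, P(first=yellow | the second tile drawn is red) = 44/325 / 11/26 = 8/25 ≈ 0.3200.

8/25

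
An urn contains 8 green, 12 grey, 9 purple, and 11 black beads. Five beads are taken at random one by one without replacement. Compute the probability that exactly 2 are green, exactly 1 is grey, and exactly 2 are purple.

Unordered draws without replacement: count favorable combinations over C(40,5).
Favorable = C(8,2) · C(12,1) · C(9,2) · C(11,0) = 12096; total = C(40,5) = 658008.
P = 12096/658008 = 168/9139 ≈ 0.0184.

168/9139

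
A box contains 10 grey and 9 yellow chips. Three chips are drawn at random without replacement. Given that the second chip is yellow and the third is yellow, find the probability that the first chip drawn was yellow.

P(first=yellow and the second chip is yellow and the third is yellow) = (9/19)·(8/18)·(7/17) = 28/323.
P(E) = Σ over first color = 40/323 + 28/323 = 4/19.
By Bayes, P(first=yellow | E) = 28/323 / 4/19 = 7/17 ≈ 0.4118.

7/17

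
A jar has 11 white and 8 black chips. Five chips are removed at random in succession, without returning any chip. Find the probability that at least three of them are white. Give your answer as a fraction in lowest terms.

Sum the hypergeometric tail for j = 3,…,5 white chips.
Favorable = C(11,3)·C(8,2) + C(11,4)·C(8,1) + C(11,5)·C(8,0) = 7722; total = C(19,5) = 11628.
P = 7722/11628 = 429/646 ≈ 0.6641.

429/646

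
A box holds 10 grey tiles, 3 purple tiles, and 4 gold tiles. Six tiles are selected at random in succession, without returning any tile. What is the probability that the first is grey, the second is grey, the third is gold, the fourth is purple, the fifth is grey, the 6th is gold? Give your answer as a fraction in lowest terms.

Multiply the conditional probability of each draw in order, without replacement, so each draw removes one from its color and from the total.
P = (10/17) · (9/16) · (4/15) · (3/14) · (8/13) · (3/12) = 9/3094 ≈ 0.0029.

9/3094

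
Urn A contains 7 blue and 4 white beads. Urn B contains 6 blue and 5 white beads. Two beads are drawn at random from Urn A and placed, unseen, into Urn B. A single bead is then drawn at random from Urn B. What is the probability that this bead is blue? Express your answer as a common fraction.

80/143

Condition on how many of the transferred beads are blue (from Urn A: 7 blue of 11; then Urn B has 13 total).
  0 blue: C(7,0)C(4,2)/C(11,2) = 6/55; then P = 6/13
  1 blue: C(7,1)C(4,1)/C(11,2) = 28/55; then P = 7/13
  2 blue: C(7,2)C(4,0)/C(11,2) = 21/55; then P = 8/13
P(blue from Urn B) = 80/143 ≈ 0.5594.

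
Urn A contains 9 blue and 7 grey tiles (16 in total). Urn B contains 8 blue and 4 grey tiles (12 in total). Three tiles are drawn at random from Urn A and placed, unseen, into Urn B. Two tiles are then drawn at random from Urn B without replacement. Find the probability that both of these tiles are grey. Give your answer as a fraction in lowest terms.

157/1400

Condition on how many of the transferred tiles are grey (from Urn A: 7 grey of 16; then Urn B has 15 total).
  0 grey: C(7,0)C(9,3)/C(16,3) = 3/20; then P = C(4,2)/C(15,2) = 2/35
  1 grey: C(7,1)C(9,2)/C(16,3) = 9/20; then P = C(5,2)/C(15,2) = 2/21
  2 grey: C(7,2)C(9,1)/C(16,3) = 27/80; then P = C(6,2)/C(15,2) = 1/7
  3 grey: C(7,3)C(9,0)/C(16,3) = 1/16; then P = C(7,2)/C(15,2) = 1/5
P(both grey) = 157/1400 ≈ 0.1121.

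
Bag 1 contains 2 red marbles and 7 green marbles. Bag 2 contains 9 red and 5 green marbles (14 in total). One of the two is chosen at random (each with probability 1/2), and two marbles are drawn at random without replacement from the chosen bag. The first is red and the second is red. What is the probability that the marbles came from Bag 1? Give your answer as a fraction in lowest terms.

P(E | Bag 1) = 1/36; P(E | Bag 2) = 36/91.
P(E) = 1/2·1/36 + 1/2·36/91 = 1387/6552.
By Bayes' rule, P(Bag 1 | E) = 1/72 / 1387/6552 = 91/1387 ≈ 0.0656.

91/1387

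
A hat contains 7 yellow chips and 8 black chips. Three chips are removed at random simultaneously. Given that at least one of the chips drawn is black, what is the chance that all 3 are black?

2/15

P(all 3 black) = C(8,3)/C(15,3) = 8/65; P(at least one black) = 1 − C(7,3)/C(15,3) = 12/13.
Since 'all 3 black' ⊆ 'at least one black', P(all 3 | at least one) = 8/65 / 12/13 = 2/15 ≈ 0.1333.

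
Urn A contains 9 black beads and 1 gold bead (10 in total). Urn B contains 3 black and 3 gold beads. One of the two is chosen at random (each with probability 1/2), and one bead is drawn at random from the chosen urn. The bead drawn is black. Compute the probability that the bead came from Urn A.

P(black | Urn A) = 9/10; P(black | Urn B) = 1/2.
P(black) = 1/2·9/10 + 1/2·1/2 = 7/10.
By Bayes' rule, P(Urn A | black) = 9/20 / 7/10 = 9/14 ≈ 0.6429.

9/14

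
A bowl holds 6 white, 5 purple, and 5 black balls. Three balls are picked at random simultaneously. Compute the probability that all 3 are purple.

1/56

Unordered draws without replacement: count favorable combinations over C(16,3).
Favorable = C(6,0) · C(5,3) · C(5,0) = 10; total = C(16,3) = 560.
P = 10/560 = 1/56 ≈ 0.0179.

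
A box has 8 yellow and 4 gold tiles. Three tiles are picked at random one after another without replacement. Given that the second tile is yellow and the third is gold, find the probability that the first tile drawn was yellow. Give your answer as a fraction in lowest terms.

P(first=yellow and the second tile is yellow and the third is gold) = (8/12)·(7/11)·(4/10) = 28/165.
P(E) = Σ over first color = 28/165 + 4/55 = 8/33.
By Bayes, P(first=yellow | E) = 28/165 / 8/33 = 7/10 ≈ 0.7000.

7/10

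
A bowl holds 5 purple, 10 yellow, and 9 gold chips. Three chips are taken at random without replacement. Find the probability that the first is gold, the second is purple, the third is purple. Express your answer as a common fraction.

15/1012

Multiply the conditional probability of each draw in order, without replacement, so each draw removes one from its color and from the total.
P = (9/24) · (5/23) · (4/22) = 15/1012 ≈ 0.0148.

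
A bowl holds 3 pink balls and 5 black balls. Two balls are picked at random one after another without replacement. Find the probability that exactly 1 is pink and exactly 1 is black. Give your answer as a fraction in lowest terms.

15/28

Unordered draws without replacement: count favorable combinations over C(8,2).
Favorable = C(3,1) · C(5,1) = 15; total = C(8,2) = 28.
P = 15/28 = 15/28 ≈ 0.5357.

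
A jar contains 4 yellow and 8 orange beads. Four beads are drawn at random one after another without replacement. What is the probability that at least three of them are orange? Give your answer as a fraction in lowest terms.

98/165

Sum the hypergeometric tail for j = 3,…,4 orange beads.
Favorable = C(8,3)·C(4,1) + C(8,4)·C(4,0) = 294; total = C(12,4) = 495.
P = 294/495 = 98/165 ≈ 0.5939.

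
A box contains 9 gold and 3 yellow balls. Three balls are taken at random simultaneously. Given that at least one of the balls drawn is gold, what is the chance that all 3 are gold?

28/73

P(all 3 gold) = C(9,3)/C(12,3) = 21/55; P(at least one gold) = 1 − C(3,3)/C(12,3) = 219/220.
Since 'all 3 gold' ⊆ 'at least one gold', P(all 3 | at least one) = 21/55 / 219/220 = 28/73 ≈ 0.3836.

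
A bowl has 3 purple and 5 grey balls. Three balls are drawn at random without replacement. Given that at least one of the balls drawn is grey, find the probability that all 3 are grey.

P(all 3 grey) = C(5,3)/C(8,3) = 5/28; P(at least one grey) = 1 − C(3,3)/C(8,3) = 55/56.
Since 'all 3 grey' ⊆ 'at least one grey', P(all 3 | at least one) = 5/28 / 55/56 = 2/11 ≈ 0.1818.

2/11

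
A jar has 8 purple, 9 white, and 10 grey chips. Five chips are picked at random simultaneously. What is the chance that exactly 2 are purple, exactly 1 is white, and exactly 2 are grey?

42/299

Unordered draws without replacement: count favorable combinations over C(27,5).
Favorable = C(8,2) · C(9,1) · C(10,2) = 11340; total = C(27,5) = 80730.
P = 11340/80730 = 42/299 ≈ 0.1405.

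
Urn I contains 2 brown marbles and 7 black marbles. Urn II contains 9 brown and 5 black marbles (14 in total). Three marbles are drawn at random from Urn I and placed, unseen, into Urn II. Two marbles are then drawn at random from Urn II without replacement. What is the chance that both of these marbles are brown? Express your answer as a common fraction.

505/1632

Condition on how many of the transferred marbles are brown (from Urn I: 2 brown of 9; then Urn II has 17 total).
  0 brown: C(2,0)C(7,3)/C(9,3) = 5/12; then P = C(9,2)/C(17,2) = 9/34
  1 brown: C(2,1)C(7,2)/C(9,3) = 1/2; then P = C(10,2)/C(17,2) = 45/136
  2 brown: C(2,2)C(7,1)/C(9,3) = 1/12; then P = C(11,2)/C(17,2) = 55/136
P(both brown) = 505/1632 ≈ 0.3094.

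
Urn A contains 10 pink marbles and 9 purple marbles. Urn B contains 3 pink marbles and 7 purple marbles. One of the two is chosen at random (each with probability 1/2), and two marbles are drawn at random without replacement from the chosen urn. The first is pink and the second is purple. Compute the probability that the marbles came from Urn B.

133/283

P(E | Urn A) = 5/19; P(E | Urn B) = 7/30.
P(E) = 1/2·5/19 + 1/2·7/30 = 283/1140.
By Bayes' rule, P(Urn B | E) = 7/60 / 283/1140 = 133/283 ≈ 0.4700.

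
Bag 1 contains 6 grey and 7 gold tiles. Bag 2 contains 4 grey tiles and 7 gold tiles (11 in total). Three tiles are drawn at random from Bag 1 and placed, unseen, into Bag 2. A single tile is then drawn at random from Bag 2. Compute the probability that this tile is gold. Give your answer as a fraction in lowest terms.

Condition on how many of the transferred tiles are gold (from Bag 1: 7 gold of 13; then Bag 2 has 14 total).
  0 gold: C(7,0)C(6,3)/C(13,3) = 10/143; then P = 7/14
  1 gold: C(7,1)C(6,2)/C(13,3) = 105/286; then P = 8/14
  2 gold: C(7,2)C(6,1)/C(13,3) = 63/143; then P = 9/14
  3 gold: C(7,3)C(6,0)/C(13,3) = 35/286; then P = 10/14
P(gold from Bag 2) = 8/13 ≈ 0.6154.

8/13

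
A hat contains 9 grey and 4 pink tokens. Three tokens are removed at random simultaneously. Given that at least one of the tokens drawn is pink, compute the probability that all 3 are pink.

P(all 3 pink) = C(4,3)/C(13,3) = 2/143; P(at least one pink) = 1 − C(9,3)/C(13,3) = 101/143.
Since 'all 3 pink' ⊆ 'at least one pink', P(all 3 | at least one) = 2/143 / 101/143 = 2/101 ≈ 0.0198.

2/101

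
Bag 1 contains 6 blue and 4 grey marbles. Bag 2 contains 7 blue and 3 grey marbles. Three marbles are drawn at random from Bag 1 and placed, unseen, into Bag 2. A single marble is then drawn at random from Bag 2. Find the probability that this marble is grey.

21/65

Condition on how many of the transferred marbles are grey (from Bag 1: 4 grey of 10; then Bag 2 has 13 total).
  0 grey: C(4,0)C(6,3)/C(10,3) = 1/6; then P = 3/13
  1 grey: C(4,1)C(6,2)/C(10,3) = 1/2; then P = 4/13
  2 grey: C(4,2)C(6,1)/C(10,3) = 3/10; then P = 5/13
  3 grey: C(4,3)C(6,0)/C(10,3) = 1/30; then P = 6/13
P(grey from Bag 2) = 21/65 ≈ 0.3231.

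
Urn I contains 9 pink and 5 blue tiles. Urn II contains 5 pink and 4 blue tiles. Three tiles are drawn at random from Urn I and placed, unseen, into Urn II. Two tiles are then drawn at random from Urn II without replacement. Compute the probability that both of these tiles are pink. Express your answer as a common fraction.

Condition on how many of the transferred tiles are pink (from Urn I: 9 pink of 14; then Urn II has 12 total).
  0 pink: C(9,0)C(5,3)/C(14,3) = 5/182; then P = C(5,2)/C(12,2) = 5/33
  1 pink: C(9,1)C(5,2)/C(14,3) = 45/182; then P = C(6,2)/C(12,2) = 5/22
  2 pink: C(9,2)C(5,1)/C(14,3) = 45/91; then P = C(7,2)/C(12,2) = 7/22
  3 pink: C(9,3)C(5,0)/C(14,3) = 3/13; then P = C(8,2)/C(12,2) = 14/33
P(both pink) = 3791/12012 ≈ 0.3156.

3791/12012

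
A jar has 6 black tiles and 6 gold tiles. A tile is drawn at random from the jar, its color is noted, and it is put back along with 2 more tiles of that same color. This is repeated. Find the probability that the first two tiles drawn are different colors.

Either gold then black, or black then gold; after the first draw the total is 14.
P = (6/12)·(6/14) + (6/12)·(6/14) = 3/7 ≈ 0.4286.

3/7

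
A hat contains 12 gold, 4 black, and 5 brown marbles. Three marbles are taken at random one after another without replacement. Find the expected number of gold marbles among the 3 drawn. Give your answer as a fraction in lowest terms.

12/7

By linearity of expectation, E[X] = Σ P(draw i is gold); by symmetry each draw (even without replacement) has P(gold) = 12/21.
E[X] = 3 · 12/21 = 12/7 ≈ 1.7143.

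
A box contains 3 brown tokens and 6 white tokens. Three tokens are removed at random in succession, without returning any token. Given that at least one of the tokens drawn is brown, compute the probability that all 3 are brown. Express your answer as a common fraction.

1/64

P(all 3 brown) = C(3,3)/C(9,3) = 1/84; P(at least one brown) = 1 − C(6,3)/C(9,3) = 16/21.
Since 'all 3 brown' ⊆ 'at least one brown', P(all 3 | at least one) = 1/84 / 16/21 = 1/64 ≈ 0.0156.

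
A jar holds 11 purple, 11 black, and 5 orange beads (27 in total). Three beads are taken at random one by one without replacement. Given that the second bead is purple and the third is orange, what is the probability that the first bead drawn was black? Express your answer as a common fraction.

P(first=black and the second bead is purple and the third is orange) = (11/27)·(11/26)·(5/25) = 121/3510.
P(E) = Σ over first color = 11/351 + 121/3510 + 22/1755 = 55/702.
By Bayes, P(first=black | E) = 121/3510 / 55/702 = 11/25 ≈ 0.4400.

11/25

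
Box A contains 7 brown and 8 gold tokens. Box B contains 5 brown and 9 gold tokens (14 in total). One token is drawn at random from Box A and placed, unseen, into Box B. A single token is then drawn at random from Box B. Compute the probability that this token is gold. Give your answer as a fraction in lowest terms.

143/225

Condition on how many of the transferred tokens are gold (from Box A: 8 gold of 15; then Box B has 15 total).
  0 gold: C(8,0)C(7,1)/C(15,1) = 7/15; then P = 9/15
  1 gold: C(8,1)C(7,0)/C(15,1) = 8/15; then P = 10/15
P(gold from Box B) = 143/225 ≈ 0.6356.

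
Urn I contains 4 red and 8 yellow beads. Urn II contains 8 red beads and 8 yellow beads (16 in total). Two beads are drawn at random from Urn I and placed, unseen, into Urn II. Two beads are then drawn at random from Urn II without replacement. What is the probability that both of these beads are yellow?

430/1683

Condition on how many of the transferred beads are yellow (from Urn I: 8 yellow of 12; then Urn II has 18 total).
  0 yellow: C(8,0)C(4,2)/C(12,2) = 1/11; then P = C(8,2)/C(18,2) = 28/153
  1 yellow: C(8,1)C(4,1)/C(12,2) = 16/33; then P = C(9,2)/C(18,2) = 4/17
  2 yellow: C(8,2)C(4,0)/C(12,2) = 14/33; then P = C(10,2)/C(18,2) = 5/17
P(both yellow) = 430/1683 ≈ 0.2555.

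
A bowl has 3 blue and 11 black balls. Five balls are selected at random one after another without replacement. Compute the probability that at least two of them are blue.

25/91

Sum the hypergeometric tail for j = 2,…,3 blue balls.
Favorable = C(3,2)·C(11,3) + C(3,3)·C(11,2) = 550; total = C(14,5) = 2002.
P = 550/2002 = 25/91 ≈ 0.2747.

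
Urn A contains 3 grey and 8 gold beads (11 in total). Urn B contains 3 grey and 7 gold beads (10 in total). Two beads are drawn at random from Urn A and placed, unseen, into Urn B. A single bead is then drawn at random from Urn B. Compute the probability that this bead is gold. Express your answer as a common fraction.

Condition on how many of the transferred beads are gold (from Urn A: 8 gold of 11; then Urn B has 12 total).
  0 gold: C(8,0)C(3,2)/C(11,2) = 3/55; then P = 7/12
  1 gold: C(8,1)C(3,1)/C(11,2) = 24/55; then P = 8/12
  2 gold: C(8,2)C(3,0)/C(11,2) = 28/55; then P = 9/12
P(gold from Urn B) = 31/44 ≈ 0.7045.

31/44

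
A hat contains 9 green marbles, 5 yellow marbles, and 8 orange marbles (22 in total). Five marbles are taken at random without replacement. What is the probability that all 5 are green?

Multiply the conditional probability of each draw in order, without replacement, so each draw removes one from its color and from the total.
P = (9/22) · (8/21) · (7/20) · (6/19) · (5/18) = 1/209 ≈ 0.0048.

1/209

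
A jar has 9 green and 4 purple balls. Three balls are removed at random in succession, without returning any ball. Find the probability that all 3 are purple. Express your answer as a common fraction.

2/143

Unordered draws without replacement: count favorable combinations over C(13,3).
Favorable = C(9,0) · C(4,3) = 4; total = C(13,3) = 286.
P = 4/286 = 2/143 ≈ 0.0140.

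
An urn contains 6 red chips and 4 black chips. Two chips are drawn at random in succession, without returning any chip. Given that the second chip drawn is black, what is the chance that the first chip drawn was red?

2/3

P(first=red and the second chip drawn is black) = (6/10)·(4/9) = 4/15.
P(the second chip drawn is black) = Σ over first color = 4/15 + 2/15 = 2/5.
By Bayes, P(first=red | the second chip drawn is black) = 4/15 / 2/5 = 2/3 ≈ 0.6667.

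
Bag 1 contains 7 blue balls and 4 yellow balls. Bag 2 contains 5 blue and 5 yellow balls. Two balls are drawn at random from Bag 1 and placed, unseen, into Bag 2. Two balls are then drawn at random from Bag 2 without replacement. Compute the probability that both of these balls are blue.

Condition on how many of the transferred balls are blue (from Bag 1: 7 blue of 11; then Bag 2 has 12 total).
  0 blue: C(7,0)C(4,2)/C(11,2) = 6/55; then P = C(5,2)/C(12,2) = 5/33
  1 blue: C(7,1)C(4,1)/C(11,2) = 28/55; then P = C(6,2)/C(12,2) = 5/22
  2 blue: C(7,2)C(4,0)/C(11,2) = 21/55; then P = C(7,2)/C(12,2) = 7/22
P(both blue) = 307/1210 ≈ 0.2537.

307/1210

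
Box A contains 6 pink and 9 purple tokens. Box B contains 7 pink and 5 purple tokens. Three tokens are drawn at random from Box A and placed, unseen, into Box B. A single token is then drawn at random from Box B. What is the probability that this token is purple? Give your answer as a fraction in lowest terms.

34/75

Condition on how many of the transferred tokens are purple (from Box A: 9 purple of 15; then Box B has 15 total).
  0 purple: C(9,0)C(6,3)/C(15,3) = 4/91; then P = 5/15
  1 purple: C(9,1)C(6,2)/C(15,3) = 27/91; then P = 6/15
  2 purple: C(9,2)C(6,1)/C(15,3) = 216/455; then P = 7/15
  3 purple: C(9,3)C(6,0)/C(15,3) = 12/65; then P = 8/15
P(purple from Box B) = 34/75 ≈ 0.4533.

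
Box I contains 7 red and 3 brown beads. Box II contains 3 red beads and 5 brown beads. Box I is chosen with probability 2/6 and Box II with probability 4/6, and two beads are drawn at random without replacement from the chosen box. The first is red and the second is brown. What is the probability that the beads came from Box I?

98/323

P(E | Box I) = 7/30; P(E | Box II) = 15/56.
P(E) = 1/3·7/30 + 2/3·15/56 = 323/1260.
By Bayes' rule, P(Box I | E) = 7/90 / 323/1260 = 98/323 ≈ 0.3034.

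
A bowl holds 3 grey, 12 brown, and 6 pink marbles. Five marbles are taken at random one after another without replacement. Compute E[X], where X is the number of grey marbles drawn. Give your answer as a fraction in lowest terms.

5/7

By linearity of expectation, E[X] = Σ P(draw i is grey); by symmetry each draw (even without replacement) has P(grey) = 3/21.
E[X] = 5 · 3/21 = 5/7 ≈ 0.7143.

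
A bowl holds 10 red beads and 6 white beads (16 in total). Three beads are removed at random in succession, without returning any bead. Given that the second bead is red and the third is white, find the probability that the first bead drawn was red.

9/14

P(first=red and the second bead is red and the third is white) = (10/16)·(9/15)·(6/14) = 9/56.
P(E) = Σ over first color = 9/56 + 5/56 = 1/4.
By Bayes, P(first=red | E) = 9/56 / 1/4 = 9/14 ≈ 0.6429.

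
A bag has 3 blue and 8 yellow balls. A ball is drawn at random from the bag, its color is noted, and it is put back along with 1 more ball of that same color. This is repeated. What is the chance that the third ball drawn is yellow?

Sum over the four possibilities for the first two draws (yellow/not-yellow each), tracking how the yellow count and total change by +1 per draw.
P(third is yellow) = 8/11 ≈ 0.7273. (In a Pólya urn every draw has the same marginal probability 8/11.)

8/11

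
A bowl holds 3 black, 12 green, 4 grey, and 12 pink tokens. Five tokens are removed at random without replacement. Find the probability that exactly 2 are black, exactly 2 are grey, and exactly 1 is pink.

Unordered draws without replacement: count favorable combinations over C(31,5).
Favorable = C(3,2) · C(12,0) · C(4,2) · C(12,1) = 216; total = C(31,5) = 169911.
P = 216/169911 = 8/6293 ≈ 0.0013.

8/6293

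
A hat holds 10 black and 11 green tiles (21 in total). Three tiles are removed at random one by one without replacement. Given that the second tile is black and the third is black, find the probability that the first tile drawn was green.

P(first=green and the second tile is black and the third is black) = (11/21)·(10/20)·(9/19) = 33/266.
P(E) = Σ over first color = 12/133 + 33/266 = 3/14.
By Bayes, P(first=green | E) = 33/266 / 3/14 = 11/19 ≈ 0.5789.

11/19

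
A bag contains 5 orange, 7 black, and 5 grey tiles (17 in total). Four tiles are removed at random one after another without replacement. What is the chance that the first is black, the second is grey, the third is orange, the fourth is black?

Multiply the conditional probability of each draw in order, without replacement, so each draw removes one from its color and from the total.
P = (7/17) · (5/16) · (5/15) · (6/14) = 5/272 ≈ 0.0184.

5/272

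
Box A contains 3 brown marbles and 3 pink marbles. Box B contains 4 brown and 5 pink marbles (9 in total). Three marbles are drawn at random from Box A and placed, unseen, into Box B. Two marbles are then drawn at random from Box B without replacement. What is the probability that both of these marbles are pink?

Condition on how many of the transferred marbles are pink (from Box A: 3 pink of 6; then Box B has 12 total).
  0 pink: C(3,0)C(3,3)/C(6,3) = 1/20; then P = C(5,2)/C(12,2) = 5/33
  1 pink: C(3,1)C(3,2)/C(6,3) = 9/20; then P = C(6,2)/C(12,2) = 5/22
  2 pink: C(3,2)C(3,1)/C(6,3) = 9/20; then P = C(7,2)/C(12,2) = 7/22
  3 pink: C(3,3)C(3,0)/C(6,3) = 1/20; then P = C(8,2)/C(12,2) = 14/33
P(both pink) = 181/660 ≈ 0.2742.

181/660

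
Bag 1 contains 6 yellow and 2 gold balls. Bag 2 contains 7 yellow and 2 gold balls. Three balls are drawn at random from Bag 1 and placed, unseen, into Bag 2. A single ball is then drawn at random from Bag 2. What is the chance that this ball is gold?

11/48

Condition on how many of the transferred balls are gold (from Bag 1: 2 gold of 8; then Bag 2 has 12 total).
  0 gold: C(2,0)C(6,3)/C(8,3) = 5/14; then P = 2/12
  1 gold: C(2,1)C(6,2)/C(8,3) = 15/28; then P = 3/12
  2 gold: C(2,2)C(6,1)/C(8,3) = 3/28; then P = 4/12
P(gold from Bag 2) = 11/48 ≈ 0.2292.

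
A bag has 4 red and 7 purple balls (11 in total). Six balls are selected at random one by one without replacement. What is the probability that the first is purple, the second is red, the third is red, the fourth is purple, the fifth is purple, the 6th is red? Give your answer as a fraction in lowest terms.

1/66

Multiply the conditional probability of each draw in order, without replacement, so each draw removes one from its color and from the total.
P = (7/11) · (4/10) · (3/9) · (6/8) · (5/7) · (2/6) = 1/66 ≈ 0.0152.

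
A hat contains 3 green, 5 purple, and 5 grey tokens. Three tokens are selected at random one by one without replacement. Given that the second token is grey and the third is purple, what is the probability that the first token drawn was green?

P(first=green and the second token is grey and the third is purple) = (3/13)·(5/12)·(5/11) = 25/572.
P(E) = Σ over first color = 25/572 + 25/429 + 25/429 = 25/156.
By Bayes, P(first=green | E) = 25/572 / 25/156 = 3/11 ≈ 0.2727.

3/11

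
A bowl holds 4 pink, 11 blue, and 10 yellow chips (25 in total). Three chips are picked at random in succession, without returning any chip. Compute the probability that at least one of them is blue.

Use the complement: P(at least one blue) = 1 − P(no blue).
P(none) = C(14,3)/C(25,3) = 364/2300.
So P = 1 − 364/2300 = 484/575 ≈ 0.8417.

484/575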